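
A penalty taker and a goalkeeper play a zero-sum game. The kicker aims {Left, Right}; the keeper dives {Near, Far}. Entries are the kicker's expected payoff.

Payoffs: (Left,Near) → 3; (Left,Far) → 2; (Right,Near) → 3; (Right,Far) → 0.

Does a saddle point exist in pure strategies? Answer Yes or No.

Yes

Row minima: Left → 2, Right → 0; maximin = 2.
Column maxima: Near → 3, Far → 2; minimax = 2.
maximin = minimax = 2, so a saddle point exists.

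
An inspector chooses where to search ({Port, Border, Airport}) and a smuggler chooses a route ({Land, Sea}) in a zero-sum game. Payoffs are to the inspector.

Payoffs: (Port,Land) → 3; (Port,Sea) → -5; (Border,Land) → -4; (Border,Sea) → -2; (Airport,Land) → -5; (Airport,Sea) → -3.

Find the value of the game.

Row minima: Port → -5, Border → -4, Airport → -5; maximin = -4.
Column maxima: Land → 3, Sea → -2; minimax = -2.
-4 ≠ -2, so there is no saddle point; optimal play is mixed.
Airport is strictly dominated by Border, so the inspector never plays it.
On the remaining 2×2 (Port, Border vs Land, Sea):
Let the inspector play Port with probability p. Expected payoff against Land: 3p + (-4)(1−p) = 7p − 4; against Sea: (-5)p + (-2)(1−p) = −3p − 2.
Setting these equal: 7p − 4 = −3p − 2 ⇒ 10p = 2 ⇒ p = 1/5, and the value is (7)·(1/5) − 4 = -13/5.
For the smuggler: with q = P(Land), equating Port's and Border's payoffs gives 8q − 5 = −2q − 2 ⇒ q = 3/10.

-13/5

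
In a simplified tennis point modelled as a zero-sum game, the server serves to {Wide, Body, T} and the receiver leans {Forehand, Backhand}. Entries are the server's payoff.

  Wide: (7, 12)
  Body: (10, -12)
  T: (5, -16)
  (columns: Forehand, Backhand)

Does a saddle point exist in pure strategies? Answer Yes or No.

No

Row minima: Wide → 7, Body → -12, T → -16; maximin = 7.
Column maxima: Forehand → 10, Backhand → 12; minimax = 10.
7 ≠ 10, so no pure-strategy equilibrium exists.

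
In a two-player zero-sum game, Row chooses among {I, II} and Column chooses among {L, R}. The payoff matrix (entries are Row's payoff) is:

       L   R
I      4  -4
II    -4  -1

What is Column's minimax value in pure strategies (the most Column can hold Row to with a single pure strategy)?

-1

Column maxima: L → 4, R → -1.
The smallest of these is -1.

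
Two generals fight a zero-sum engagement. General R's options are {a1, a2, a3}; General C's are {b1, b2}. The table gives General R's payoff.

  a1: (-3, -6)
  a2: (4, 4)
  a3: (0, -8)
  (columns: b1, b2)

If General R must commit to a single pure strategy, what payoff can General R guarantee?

4

Row minima: a1 → -6, a2 → 4, a3 → -8.
The best of these is 4.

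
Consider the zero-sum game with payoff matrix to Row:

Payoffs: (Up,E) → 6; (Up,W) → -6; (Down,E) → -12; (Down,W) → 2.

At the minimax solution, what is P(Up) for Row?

7/13

Row minima: Up → -6, Down → -12; maximin = -6.
Column maxima: E → 6, W → 2; minimax = 2.
-6 ≠ 2, so there is no saddle point; optimal play is mixed.
Let Row play Up with probability p. Expected payoff against E: 6p + (-12)(1−p) = 18p − 12; against W: (-6)p + 2(1−p) = −8p + 2.
Setting these equal: 18p − 12 = −8p + 2 ⇒ 26p = 14 ⇒ p = 7/13, and the value is (18)·(7/13) − 12 = -30/13.
For Column: with q = P(E), equating Up's and Down's payoffs gives 12q − 6 = −14q + 2 ⇒ q = 4/13.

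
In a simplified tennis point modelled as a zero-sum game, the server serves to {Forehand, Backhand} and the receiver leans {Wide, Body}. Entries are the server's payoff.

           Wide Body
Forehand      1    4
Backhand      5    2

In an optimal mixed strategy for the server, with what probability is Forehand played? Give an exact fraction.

Row minima: Forehand → 1, Backhand → 2; maximin = 2.
Column maxima: Wide → 5, Body → 4; minimax = 4.
2 ≠ 4, so there is no saddle point; optimal play is mixed.
Let the server play Forehand with probability p. Expected payoff against Wide: 1p + 5(1−p) = −4p + 5; against Body: 4p + 2(1−p) = 2p + 2.
Setting these equal: −4p + 5 = 2p + 2 ⇒ −6p = -3 ⇒ p = 1/2, and the value is (-4)·(1/2) + 5 = 3.
For the receiver: with q = P(Wide), equating Forehand's and Backhand's payoffs gives −3q + 4 = 3q + 2 ⇒ q = 1/3.

1/2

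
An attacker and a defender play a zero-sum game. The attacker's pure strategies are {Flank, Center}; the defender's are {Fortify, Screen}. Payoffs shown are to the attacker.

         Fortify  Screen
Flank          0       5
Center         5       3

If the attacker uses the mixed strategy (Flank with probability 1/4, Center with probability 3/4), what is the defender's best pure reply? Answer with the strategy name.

If the defender plays Fortify, the attacker's expected payoff is (1/4)·0 + (3/4)·5 = 15/4.
If the defender plays Screen, the attacker's expected payoff is (1/4)·5 + (3/4)·3 = 7/2.
The defender minimizes the attacker's payoff; the smallest is 7/2, so the best response is Screen.

Screen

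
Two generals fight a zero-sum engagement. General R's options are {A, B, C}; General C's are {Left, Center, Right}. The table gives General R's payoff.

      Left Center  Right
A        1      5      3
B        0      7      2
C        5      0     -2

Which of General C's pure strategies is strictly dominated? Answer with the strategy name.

Center

Right holds General R's payoff strictly below Center in every row: 3 < 5, 2 < 7, -2 < 0.
So Center is strictly dominated for General C.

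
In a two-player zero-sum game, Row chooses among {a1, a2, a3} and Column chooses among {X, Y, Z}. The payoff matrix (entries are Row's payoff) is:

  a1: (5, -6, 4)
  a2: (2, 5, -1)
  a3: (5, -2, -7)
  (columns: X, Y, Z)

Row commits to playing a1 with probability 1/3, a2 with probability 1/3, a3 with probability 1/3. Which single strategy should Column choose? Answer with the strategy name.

If Column plays X, Row's expected payoff is (1/3)·5 + (1/3)·2 + (1/3)·5 = 4.
If Column plays Y, Row's expected payoff is (1/3)·(-6) + (1/3)·5 + (1/3)·(-2) = -1.
If Column plays Z, Row's expected payoff is (1/3)·4 + (1/3)·(-1) + (1/3)·(-7) = -4/3.
Column minimizes Row's payoff; the smallest is -4/3, so the best response is Z.

Z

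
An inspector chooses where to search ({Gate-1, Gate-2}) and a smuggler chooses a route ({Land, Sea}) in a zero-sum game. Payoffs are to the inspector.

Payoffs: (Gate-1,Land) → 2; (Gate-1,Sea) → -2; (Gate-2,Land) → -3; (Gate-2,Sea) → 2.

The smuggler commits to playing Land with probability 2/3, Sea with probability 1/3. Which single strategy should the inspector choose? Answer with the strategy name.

Expected payoff of Gate-1: (2/3)·2 + (1/3)·(-2) = 2/3.
Expected payoff of Gate-2: (2/3)·(-3) + (1/3)·2 = -4/3.
The largest is 2/3, so the inspector's best response is Gate-1.

Gate-1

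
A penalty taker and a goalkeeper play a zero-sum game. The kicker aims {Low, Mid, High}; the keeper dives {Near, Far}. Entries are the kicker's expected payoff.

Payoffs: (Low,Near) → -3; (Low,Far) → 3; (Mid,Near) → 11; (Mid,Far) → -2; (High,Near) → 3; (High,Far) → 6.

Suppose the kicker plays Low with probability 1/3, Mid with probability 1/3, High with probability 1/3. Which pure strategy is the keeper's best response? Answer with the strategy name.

If the keeper plays Near, the kicker's expected payoff is (1/3)·(-3) + (1/3)·11 + (1/3)·3 = 11/3.
If the keeper plays Far, the kicker's expected payoff is (1/3)·3 + (1/3)·(-2) + (1/3)·6 = 7/3.
The keeper minimizes the kicker's payoff; the smallest is 7/3, so the best response is Far.

Far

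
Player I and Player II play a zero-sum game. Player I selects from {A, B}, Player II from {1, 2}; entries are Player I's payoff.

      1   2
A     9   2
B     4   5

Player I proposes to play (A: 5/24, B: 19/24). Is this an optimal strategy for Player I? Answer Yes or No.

Against 1 this mix gives (5/24)·9 + (19/24)·4 = 121/24.
Against 2 this mix gives (5/24)·2 + (19/24)·5 = 35/8.
Player II will play 2, holding Player I to 35/8. Shifting weight toward the row that does better against 2 would raise this floor (the equalizing mix achieves 37/8 against both 2 and 1), so the proposed strategy is not optimal.

No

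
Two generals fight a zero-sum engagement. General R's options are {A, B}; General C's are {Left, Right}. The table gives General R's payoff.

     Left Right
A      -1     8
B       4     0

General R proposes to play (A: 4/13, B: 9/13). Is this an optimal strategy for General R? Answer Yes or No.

Against Left this mix gives (4/13)·(-1) + (9/13)·4 = 32/13.
Against Right this mix gives (4/13)·8 + (9/13)·0 = 32/13.
All of General C's active replies (Left, Right) yield 32/13, and no column does worse for General R. The mix makes General C indifferent and guarantees 32/13, so it is optimal.

Yes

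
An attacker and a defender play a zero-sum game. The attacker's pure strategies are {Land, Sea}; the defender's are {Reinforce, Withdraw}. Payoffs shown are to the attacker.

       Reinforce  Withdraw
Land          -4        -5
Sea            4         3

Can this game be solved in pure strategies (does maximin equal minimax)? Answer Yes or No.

Yes

Row minima: Land → -5, Sea → 3; maximin = 3.
Column maxima: Reinforce → 4, Withdraw → 3; minimax = 3.
maximin = minimax = 3, so a saddle point exists.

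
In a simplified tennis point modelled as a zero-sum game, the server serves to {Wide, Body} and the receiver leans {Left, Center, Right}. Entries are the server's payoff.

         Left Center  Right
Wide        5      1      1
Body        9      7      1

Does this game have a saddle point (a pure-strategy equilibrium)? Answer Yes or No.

Yes

Row minima: Wide → 1, Body → 1; maximin = 1.
Column maxima: Left → 9, Center → 7, Right → 1; minimax = 1.
maximin = minimax = 1, so a saddle point exists.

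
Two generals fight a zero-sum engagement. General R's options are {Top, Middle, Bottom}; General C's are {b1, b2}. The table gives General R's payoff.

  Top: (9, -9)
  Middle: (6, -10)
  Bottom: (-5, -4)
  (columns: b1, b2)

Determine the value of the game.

Row minima: Top → -9, Middle → -10, Bottom → -5; maximin = -5.
Column maxima: b1 → 9, b2 → -4; minimax = -4.
-5 ≠ -4, so there is no saddle point; optimal play is mixed.
Middle is strictly dominated by Top, so General R never plays it.
On the remaining 2×2 (Top, Bottom vs b1, b2):
Let General R play Top with probability p. Expected payoff against b1: 9p + (-5)(1−p) = 14p − 5; against b2: (-9)p + (-4)(1−p) = −5p − 4.
Setting these equal: 14p − 5 = −5p − 4 ⇒ 19p = 1 ⇒ p = 1/19, and the value is (14)·(1/19) − 5 = -81/19.
For General C: with q = P(b1), equating Top's and Bottom's payoffs gives 18q − 9 = −q − 4 ⇒ q = 5/19.

-81/19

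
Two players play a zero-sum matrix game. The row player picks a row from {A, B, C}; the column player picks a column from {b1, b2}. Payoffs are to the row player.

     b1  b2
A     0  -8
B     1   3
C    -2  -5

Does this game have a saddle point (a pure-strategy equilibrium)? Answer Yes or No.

Yes

Row minima: A → -8, B → 1, C → -5; maximin = 1.
Column maxima: b1 → 1, b2 → 3; minimax = 1.
maximin = minimax = 1, so a saddle point exists.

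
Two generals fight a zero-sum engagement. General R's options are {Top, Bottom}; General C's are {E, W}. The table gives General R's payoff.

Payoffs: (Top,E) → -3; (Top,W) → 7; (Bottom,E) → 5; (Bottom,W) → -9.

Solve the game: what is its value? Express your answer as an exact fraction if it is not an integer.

Row minima: Top → -3, Bottom → -9; maximin = -3.
Column maxima: E → 5, W → 7; minimax = 5.
-3 ≠ 5, so there is no saddle point; optimal play is mixed.
Let General R play Top with probability p. Expected payoff against E: (-3)p + 5(1−p) = −8p + 5; against W: 7p + (-9)(1−p) = 16p − 9.
Setting these equal: −8p + 5 = 16p − 9 ⇒ −24p = -14 ⇒ p = 7/12, and the value is (-8)·(7/12) + 5 = 1/3.
For General C: with q = P(E), equating Top's and Bottom's payoffs gives −10q + 7 = 14q − 9 ⇒ q = 2/3.

1/3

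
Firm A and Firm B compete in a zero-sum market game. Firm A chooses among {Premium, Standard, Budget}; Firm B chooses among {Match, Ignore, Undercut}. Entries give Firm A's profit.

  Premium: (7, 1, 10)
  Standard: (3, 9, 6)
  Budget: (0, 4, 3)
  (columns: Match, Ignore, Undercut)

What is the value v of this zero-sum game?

5

Row minima: Premium → 1, Standard → 3, Budget → 0; maximin = 3.
Column maxima: Match → 7, Ignore → 9, Undercut → 10; minimax = 7.
3 ≠ 7, so there is no saddle point; optimal play is mixed.
Budget is strictly dominated by Standard, so Firm A never plays it.
Undercut is strictly dominated by Match (it gives Firm A strictly more in every row), so Firm B never plays it.
On the remaining 2×2 (Premium, Standard vs Match, Ignore):
Let Firm A play Premium with probability p. Expected payoff against Match: 7p + 3(1−p) = 4p + 3; against Ignore: 1p + 9(1−p) = −8p + 9.
Setting these equal: 4p + 3 = −8p + 9 ⇒ 12p = 6 ⇒ p = 1/2, and the value is (4)·(1/2) + 3 = 5.
For Firm B: with q = P(Match), equating Premium's and Standard's payoffs gives 6q + 1 = −6q + 9 ⇒ q = 2/3.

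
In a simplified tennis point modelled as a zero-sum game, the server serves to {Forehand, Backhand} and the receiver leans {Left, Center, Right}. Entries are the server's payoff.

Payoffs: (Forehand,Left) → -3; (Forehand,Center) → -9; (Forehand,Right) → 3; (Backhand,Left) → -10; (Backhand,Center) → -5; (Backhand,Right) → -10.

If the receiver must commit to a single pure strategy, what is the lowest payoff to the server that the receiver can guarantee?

Column maxima: Left → -3, Center → -5, Right → 3.
The smallest of these is -5.

-5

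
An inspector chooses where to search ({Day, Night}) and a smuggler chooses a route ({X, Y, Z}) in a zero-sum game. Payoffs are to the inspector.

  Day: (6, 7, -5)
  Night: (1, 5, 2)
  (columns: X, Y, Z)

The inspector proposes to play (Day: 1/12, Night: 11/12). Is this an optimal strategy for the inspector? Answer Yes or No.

Yes

Against X this mix gives (1/12)·6 + (11/12)·1 = 17/12.
Against Y this mix gives (1/12)·7 + (11/12)·5 = 31/6.
Against Z this mix gives (1/12)·(-5) + (11/12)·2 = 17/12.
All of the smuggler's active replies (X, Z) yield 17/12, and no column does worse for the inspector. The mix makes the smuggler indifferent and guarantees 17/12, so it is optimal.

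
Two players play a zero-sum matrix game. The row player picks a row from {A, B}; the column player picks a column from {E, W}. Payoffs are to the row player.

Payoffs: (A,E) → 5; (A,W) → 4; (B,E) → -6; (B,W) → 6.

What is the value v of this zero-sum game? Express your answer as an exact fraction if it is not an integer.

54/13

Row minima: A → 4, B → -6; maximin = 4.
Column maxima: E → 5, W → 6; minimax = 5.
4 ≠ 5, so there is no saddle point; optimal play is mixed.
Let the row player play A with probability p. Expected payoff against E: 5p + (-6)(1−p) = 11p − 6; against W: 4p + 6(1−p) = −2p + 6.
Setting these equal: 11p − 6 = −2p + 6 ⇒ 13p = 12 ⇒ p = 12/13, and the value is (11)·(12/13) − 6 = 54/13.
For the column player: with q = P(E), equating A's and B's payoffs gives q + 4 = −12q + 6 ⇒ q = 2/13.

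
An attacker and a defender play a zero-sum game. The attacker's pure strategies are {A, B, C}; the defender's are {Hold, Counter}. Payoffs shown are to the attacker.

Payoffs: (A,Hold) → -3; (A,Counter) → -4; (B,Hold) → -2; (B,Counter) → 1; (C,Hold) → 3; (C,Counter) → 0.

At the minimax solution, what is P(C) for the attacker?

Row minima: A → -4, B → -2, C → 0; maximin = 0.
Column maxima: Hold → 3, Counter → 1; minimax = 1.
0 ≠ 1, so there is no saddle point; optimal play is mixed.
A is strictly dominated by B, so the attacker never plays it.
On the remaining 2×2 (B, C vs Hold, Counter):
Let the attacker play B with probability p. Expected payoff against Hold: (-2)p + 3(1−p) = −5p + 3; against Counter: 1p + 0(1−p) = p.
Setting these equal: −5p + 3 = p ⇒ −6p = -3 ⇒ p = 1/2, and the value is (-5)·(1/2) + 3 = 1/2.
For the defender: with q = P(Hold), equating B's and C's payoffs gives −3q + 1 = 3q ⇒ q = 1/6.

1/2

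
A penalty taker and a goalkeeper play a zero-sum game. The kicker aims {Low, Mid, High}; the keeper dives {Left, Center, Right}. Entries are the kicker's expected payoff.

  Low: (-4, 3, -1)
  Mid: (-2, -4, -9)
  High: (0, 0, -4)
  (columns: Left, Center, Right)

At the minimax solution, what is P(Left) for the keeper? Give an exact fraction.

Row minima: Low → -4, Mid → -9, High → -4; maximin = -4.
Column maxima: Left → 0, Center → 3, Right → -1; minimax = -1.
-4 ≠ -1, so there is no saddle point; optimal play is mixed.
Mid is strictly dominated by High, so the kicker never plays it.
Center is strictly dominated by Right (it gives the kicker strictly more in every row), so the keeper never plays it.
On the remaining 2×2 (Low, High vs Left, Right):
Let the kicker play Low with probability p. Expected payoff against Left: (-4)p + 0(1−p) = −4p; against Right: (-1)p + (-4)(1−p) = 3p − 4.
Setting these equal: −4p = 3p − 4 ⇒ −7p = -4 ⇒ p = 4/7, and the value is (-4)·(4/7) = -16/7.
For the keeper: with q = P(Left), equating Low's and High's payoffs gives −3q − 1 = 4q − 4 ⇒ q = 3/7.

3/7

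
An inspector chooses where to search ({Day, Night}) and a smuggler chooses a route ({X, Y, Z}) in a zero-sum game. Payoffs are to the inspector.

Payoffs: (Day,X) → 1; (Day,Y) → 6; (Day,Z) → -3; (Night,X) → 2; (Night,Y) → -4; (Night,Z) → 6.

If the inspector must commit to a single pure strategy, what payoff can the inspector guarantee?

-3

Row minima: Day → -3, Night → -4.
The best of these is -3.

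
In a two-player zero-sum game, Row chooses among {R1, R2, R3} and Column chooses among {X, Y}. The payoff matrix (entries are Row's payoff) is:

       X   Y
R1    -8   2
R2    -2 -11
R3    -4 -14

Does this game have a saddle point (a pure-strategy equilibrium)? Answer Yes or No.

No

Row minima: R1 → -8, R2 → -11, R3 → -14; maximin = -8.
Column maxima: X → -2, Y → 2; minimax = -2.
-8 ≠ -2, so no pure-strategy equilibrium exists.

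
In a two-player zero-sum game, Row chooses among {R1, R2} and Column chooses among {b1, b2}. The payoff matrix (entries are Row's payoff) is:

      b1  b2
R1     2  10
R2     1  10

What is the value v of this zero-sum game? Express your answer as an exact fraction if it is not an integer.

Row minima: R1 → 2, R2 → 1; maximin = 2.
Column maxima: b1 → 2, b2 → 10; minimax = 2.
Since maximin = minimax = 2, there is a saddle point and the value is 2.

2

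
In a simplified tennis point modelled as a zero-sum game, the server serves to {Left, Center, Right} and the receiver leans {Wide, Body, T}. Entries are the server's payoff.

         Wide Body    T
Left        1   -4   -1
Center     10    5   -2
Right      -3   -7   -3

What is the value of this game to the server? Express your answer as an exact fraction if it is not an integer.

Row minima: Left → -4, Center → -2, Right → -7; maximin = -2.
Column maxima: Wide → 10, Body → 5, T → -1; minimax = -1.
-2 ≠ -1, so there is no saddle point; optimal play is mixed.
Right is strictly dominated by Left, so the server never plays it.
Wide is strictly dominated by Body (it gives the server strictly more in every row), so the receiver never plays it.
On the remaining 2×2 (Left, Center vs Body, T):
Let the server play Left with probability p. Expected payoff against Body: (-4)p + 5(1−p) = −9p + 5; against T: (-1)p + (-2)(1−p) = p − 2.
Setting these equal: −9p + 5 = p − 2 ⇒ −10p = -7 ⇒ p = 7/10, and the value is (-9)·(7/10) + 5 = -13/10.
For the receiver: with q = P(Body), equating Left's and Center's payoffs gives −3q − 1 = 7q − 2 ⇒ q = 1/10.

-13/10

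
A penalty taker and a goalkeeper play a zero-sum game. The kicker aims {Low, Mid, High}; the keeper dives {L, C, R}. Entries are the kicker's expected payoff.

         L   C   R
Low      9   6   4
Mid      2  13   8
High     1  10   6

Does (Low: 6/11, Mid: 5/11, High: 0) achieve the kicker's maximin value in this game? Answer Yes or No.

Yes

Against L this mix gives (6/11)·9 + (5/11)·2 = 64/11.
Against C this mix gives (6/11)·6 + (5/11)·13 = 101/11.
Against R this mix gives (6/11)·4 + (5/11)·8 = 64/11.
All of the keeper's active replies (L, R) yield 64/11, and no column does worse for the kicker. The mix makes the keeper indifferent and guarantees 64/11, so it is optimal.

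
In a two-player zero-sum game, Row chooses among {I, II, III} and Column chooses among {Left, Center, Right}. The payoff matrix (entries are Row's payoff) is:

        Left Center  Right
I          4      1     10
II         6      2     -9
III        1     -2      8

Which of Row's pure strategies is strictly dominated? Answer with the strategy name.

I gives a strictly higher payoff than III against every column: 4 > 1, 1 > -2, 10 > 8.
So III is strictly dominated and Row never plays it.

III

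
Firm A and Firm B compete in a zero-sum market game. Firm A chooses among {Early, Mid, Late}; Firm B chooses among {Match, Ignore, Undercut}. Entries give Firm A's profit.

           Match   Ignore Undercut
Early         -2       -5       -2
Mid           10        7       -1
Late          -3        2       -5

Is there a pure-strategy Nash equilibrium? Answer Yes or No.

Row minima: Early → -5, Mid → -1, Late → -5; maximin = -1.
Column maxima: Match → 10, Ignore → 7, Undercut → -1; minimax = -1.
maximin = minimax = -1, so a saddle point exists.

Yes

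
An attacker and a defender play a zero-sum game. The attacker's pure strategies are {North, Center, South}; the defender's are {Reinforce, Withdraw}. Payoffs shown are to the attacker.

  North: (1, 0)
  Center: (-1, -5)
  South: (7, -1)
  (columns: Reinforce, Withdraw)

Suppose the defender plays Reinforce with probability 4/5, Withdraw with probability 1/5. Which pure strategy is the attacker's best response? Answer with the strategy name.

Expected payoff of North: (4/5)·1 + (1/5)·0 = 4/5.
Expected payoff of Center: (4/5)·(-1) + (1/5)·(-5) = -9/5.
Expected payoff of South: (4/5)·7 + (1/5)·(-1) = 27/5.
The largest is 27/5, so the attacker's best response is South.

South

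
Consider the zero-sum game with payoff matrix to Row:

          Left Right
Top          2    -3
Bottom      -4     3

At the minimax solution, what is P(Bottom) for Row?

Row minima: Top → -3, Bottom → -4; maximin = -3.
Column maxima: Left → 2, Right → 3; minimax = 2.
-3 ≠ 2, so there is no saddle point; optimal play is mixed.
Let Row play Top with probability p. Expected payoff against Left: 2p + (-4)(1−p) = 6p − 4; against Right: (-3)p + 3(1−p) = −6p + 3.
Setting these equal: 6p − 4 = −6p + 3 ⇒ 12p = 7 ⇒ p = 7/12, and the value is (6)·(7/12) − 4 = -1/2.
For Column: with q = P(Left), equating Top's and Bottom's payoffs gives 5q − 3 = −7q + 3 ⇒ q = 1/2.

5/12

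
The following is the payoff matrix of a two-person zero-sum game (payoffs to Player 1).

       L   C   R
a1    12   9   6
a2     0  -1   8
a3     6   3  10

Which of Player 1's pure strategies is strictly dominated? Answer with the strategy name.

a2

a3 gives a strictly higher payoff than a2 against every column: 6 > 0, 3 > -1, 10 > 8.
So a2 is strictly dominated and Player 1 never plays it.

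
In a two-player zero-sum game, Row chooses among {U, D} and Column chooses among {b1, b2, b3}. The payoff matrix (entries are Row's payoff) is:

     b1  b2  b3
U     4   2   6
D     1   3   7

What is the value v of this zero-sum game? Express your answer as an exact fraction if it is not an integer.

5/2

Row minima: U → 2, D → 1; maximin = 2.
Column maxima: b1 → 4, b2 → 3, b3 → 7; minimax = 3.
2 ≠ 3, so there is no saddle point; optimal play is mixed.
b3 is strictly dominated by b1 (it gives Row strictly more in every row), so Column never plays it.
On the remaining 2×2 (U, D vs b1, b2):
Let Row play U with probability p. Expected payoff against b1: 4p + 1(1−p) = 3p + 1; against b2: 2p + 3(1−p) = −p + 3.
Setting these equal: 3p + 1 = −p + 3 ⇒ 4p = 2 ⇒ p = 1/2, and the value is (3)·(1/2) + 1 = 5/2.
For Column: with q = P(b1), equating U's and D's payoffs gives 2q + 2 = −2q + 3 ⇒ q = 1/4.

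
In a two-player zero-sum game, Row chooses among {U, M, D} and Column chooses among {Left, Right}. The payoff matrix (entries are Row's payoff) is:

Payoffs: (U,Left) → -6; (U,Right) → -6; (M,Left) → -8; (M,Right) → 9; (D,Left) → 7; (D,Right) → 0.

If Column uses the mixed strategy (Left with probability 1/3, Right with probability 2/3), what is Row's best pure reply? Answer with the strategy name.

Expected payoff of U: (1/3)·(-6) + (2/3)·(-6) = -6.
Expected payoff of M: (1/3)·(-8) + (2/3)·9 = 10/3.
Expected payoff of D: (1/3)·7 + (2/3)·0 = 7/3.
The largest is 10/3, so Row's best response is M.

M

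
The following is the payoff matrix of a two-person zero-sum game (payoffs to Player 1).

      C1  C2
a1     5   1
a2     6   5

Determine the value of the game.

5

Row minima: a1 → 1, a2 → 5; maximin = 5.
Column maxima: C1 → 6, C2 → 5; minimax = 5.
Since maximin = minimax = 5, there is a saddle point and the value is 5.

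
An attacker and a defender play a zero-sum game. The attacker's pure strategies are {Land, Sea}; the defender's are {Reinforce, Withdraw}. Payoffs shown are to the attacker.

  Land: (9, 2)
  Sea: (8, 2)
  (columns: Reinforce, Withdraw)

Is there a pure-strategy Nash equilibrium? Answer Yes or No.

Yes

Row minima: Land → 2, Sea → 2; maximin = 2.
Column maxima: Reinforce → 9, Withdraw → 2; minimax = 2.
maximin = minimax = 2, so a saddle point exists.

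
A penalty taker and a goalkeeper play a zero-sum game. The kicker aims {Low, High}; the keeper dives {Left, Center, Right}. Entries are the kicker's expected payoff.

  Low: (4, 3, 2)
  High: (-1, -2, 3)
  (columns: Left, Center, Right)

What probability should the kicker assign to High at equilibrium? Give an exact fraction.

Row minima: Low → 2, High → -2; maximin = 2.
Column maxima: Left → 4, Center → 3, Right → 3; minimax = 3.
2 ≠ 3, so there is no saddle point; optimal play is mixed.
Left is strictly dominated by Center (it gives the kicker strictly more in every row), so the keeper never plays it.
On the remaining 2×2 (Low, High vs Center, Right):
Let the kicker play Low with probability p. Expected payoff against Center: 3p + (-2)(1−p) = 5p − 2; against Right: 2p + 3(1−p) = −p + 3.
Setting these equal: 5p − 2 = −p + 3 ⇒ 6p = 5 ⇒ p = 5/6, and the value is (5)·(5/6) − 2 = 13/6.
For the keeper: with q = P(Center), equating Low's and High's payoffs gives q + 2 = −5q + 3 ⇒ q = 1/6.

1/6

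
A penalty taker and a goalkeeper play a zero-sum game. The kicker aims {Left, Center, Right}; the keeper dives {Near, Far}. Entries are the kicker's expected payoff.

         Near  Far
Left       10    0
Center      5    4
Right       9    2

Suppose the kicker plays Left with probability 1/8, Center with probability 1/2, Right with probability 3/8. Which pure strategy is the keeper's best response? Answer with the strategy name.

Far

If the keeper plays Near, the kicker's expected payoff is (1/8)·10 + (1/2)·5 + (3/8)·9 = 57/8.
If the keeper plays Far, the kicker's expected payoff is (1/8)·0 + (1/2)·4 + (3/8)·2 = 11/4.
The keeper minimizes the kicker's payoff; the smallest is 11/4, so the best response is Far.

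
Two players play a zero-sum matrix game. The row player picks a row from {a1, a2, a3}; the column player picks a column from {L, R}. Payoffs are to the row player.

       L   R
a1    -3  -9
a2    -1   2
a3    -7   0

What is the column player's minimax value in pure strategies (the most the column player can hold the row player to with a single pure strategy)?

-1

Column maxima: L → -1, R → 2.
The smallest of these is -1.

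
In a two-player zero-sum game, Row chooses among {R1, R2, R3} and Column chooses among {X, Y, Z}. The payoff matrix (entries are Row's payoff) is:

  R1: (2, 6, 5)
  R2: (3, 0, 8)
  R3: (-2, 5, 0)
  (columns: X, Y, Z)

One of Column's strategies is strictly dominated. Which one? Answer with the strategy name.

X holds Row's payoff strictly below Z in every row: 2 < 5, 3 < 8, -2 < 0.
So Z is strictly dominated for Column.

Z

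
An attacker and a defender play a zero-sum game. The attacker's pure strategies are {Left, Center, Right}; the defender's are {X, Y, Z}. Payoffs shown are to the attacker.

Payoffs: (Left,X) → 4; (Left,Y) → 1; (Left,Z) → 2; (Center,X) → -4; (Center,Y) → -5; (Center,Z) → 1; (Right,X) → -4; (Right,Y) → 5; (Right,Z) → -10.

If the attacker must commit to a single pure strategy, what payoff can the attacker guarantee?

1

Row minima: Left → 1, Center → -5, Right → -10.
The best of these is 1.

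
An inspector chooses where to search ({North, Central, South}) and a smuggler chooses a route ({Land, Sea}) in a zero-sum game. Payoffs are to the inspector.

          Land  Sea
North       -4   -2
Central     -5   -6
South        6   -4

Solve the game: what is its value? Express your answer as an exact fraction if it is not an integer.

Row minima: North → -4, Central → -6, South → -4; maximin = -4.
Column maxima: Land → 6, Sea → -2; minimax = -2.
-4 ≠ -2, so there is no saddle point; optimal play is mixed.
Central is strictly dominated by North, so the inspector never plays it.
On the remaining 2×2 (North, South vs Land, Sea):
Let the inspector play North with probability p. Expected payoff against Land: (-4)p + 6(1−p) = −10p + 6; against Sea: (-2)p + (-4)(1−p) = 2p − 4.
Setting these equal: −10p + 6 = 2p − 4 ⇒ −12p = -10 ⇒ p = 5/6, and the value is (-10)·(5/6) + 6 = -7/3.
For the smuggler: with q = P(Land), equating North's and South's payoffs gives −2q − 2 = 10q − 4 ⇒ q = 1/6.

-7/3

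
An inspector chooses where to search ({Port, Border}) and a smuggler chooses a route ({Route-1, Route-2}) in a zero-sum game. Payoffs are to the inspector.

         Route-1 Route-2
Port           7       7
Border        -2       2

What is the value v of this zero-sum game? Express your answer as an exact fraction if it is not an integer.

7

Row minima: Port → 7, Border → -2; maximin = 7.
Column maxima: Route-1 → 7, Route-2 → 7; minimax = 7.
Since maximin = minimax = 7, there is a saddle point and the value is 7.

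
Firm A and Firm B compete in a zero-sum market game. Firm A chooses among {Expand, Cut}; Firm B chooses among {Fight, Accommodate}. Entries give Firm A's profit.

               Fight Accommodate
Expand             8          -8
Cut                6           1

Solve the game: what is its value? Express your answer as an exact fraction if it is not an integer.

1

Row minima: Expand → -8, Cut → 1; maximin = 1.
Column maxima: Fight → 8, Accommodate → 1; minimax = 1.
Since maximin = minimax = 1, there is a saddle point and the value is 1.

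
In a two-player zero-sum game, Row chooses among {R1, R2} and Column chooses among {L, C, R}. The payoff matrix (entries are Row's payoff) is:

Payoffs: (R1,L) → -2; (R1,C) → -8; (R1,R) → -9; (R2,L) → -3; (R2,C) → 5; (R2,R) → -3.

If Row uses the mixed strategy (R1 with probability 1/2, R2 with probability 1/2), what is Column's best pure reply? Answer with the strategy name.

R

If Column plays L, Row's expected payoff is (1/2)·(-2) + (1/2)·(-3) = -5/2.
If Column plays C, Row's expected payoff is (1/2)·(-8) + (1/2)·5 = -3/2.
If Column plays R, Row's expected payoff is (1/2)·(-9) + (1/2)·(-3) = -6.
Column minimizes Row's payoff; the smallest is -6, so the best response is R.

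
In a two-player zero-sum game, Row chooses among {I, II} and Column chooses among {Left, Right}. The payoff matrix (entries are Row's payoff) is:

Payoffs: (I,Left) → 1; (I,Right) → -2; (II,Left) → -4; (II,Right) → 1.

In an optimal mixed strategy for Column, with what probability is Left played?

3/8

Row minima: I → -2, II → -4; maximin = -2.
Column maxima: Left → 1, Right → 1; minimax = 1.
-2 ≠ 1, so there is no saddle point; optimal play is mixed.
Let Row play I with probability p. Expected payoff against Left: 1p + (-4)(1−p) = 5p − 4; against Right: (-2)p + 1(1−p) = −3p + 1.
Setting these equal: 5p − 4 = −3p + 1 ⇒ 8p = 5 ⇒ p = 5/8, and the value is (5)·(5/8) − 4 = -7/8.
For Column: with q = P(Left), equating I's and II's payoffs gives 3q − 2 = −5q + 1 ⇒ q = 3/8.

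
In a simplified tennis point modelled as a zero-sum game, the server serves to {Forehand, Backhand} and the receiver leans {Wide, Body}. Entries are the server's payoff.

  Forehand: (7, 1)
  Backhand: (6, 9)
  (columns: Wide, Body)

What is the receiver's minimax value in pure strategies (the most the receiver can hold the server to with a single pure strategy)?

Column maxima: Wide → 7, Body → 9.
The smallest of these is 7.

7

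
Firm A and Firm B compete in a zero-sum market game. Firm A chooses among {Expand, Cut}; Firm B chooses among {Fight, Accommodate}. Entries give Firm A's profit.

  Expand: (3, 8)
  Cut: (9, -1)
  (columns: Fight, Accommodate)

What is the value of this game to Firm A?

Row minima: Expand → 3, Cut → -1; maximin = 3.
Column maxima: Fight → 9, Accommodate → 8; minimax = 8.
3 ≠ 8, so there is no saddle point; optimal play is mixed.
Let Firm A play Expand with probability p. Expected payoff against Fight: 3p + 9(1−p) = −6p + 9; against Accommodate: 8p + (-1)(1−p) = 9p − 1.
Setting these equal: −6p + 9 = 9p − 1 ⇒ −15p = -10 ⇒ p = 2/3, and the value is (-6)·(2/3) + 9 = 5.
For Firm B: with q = P(Fight), equating Expand's and Cut's payoffs gives −5q + 8 = 10q − 1 ⇒ q = 3/5.

5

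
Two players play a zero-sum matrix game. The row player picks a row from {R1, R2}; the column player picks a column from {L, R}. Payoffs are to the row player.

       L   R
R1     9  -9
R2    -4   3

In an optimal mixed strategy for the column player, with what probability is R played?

13/25

Row minima: R1 → -9, R2 → -4; maximin = -4.
Column maxima: L → 9, R → 3; minimax = 3.
-4 ≠ 3, so there is no saddle point; optimal play is mixed.
Let the row player play R1 with probability p. Expected payoff against L: 9p + (-4)(1−p) = 13p − 4; against R: (-9)p + 3(1−p) = −12p + 3.
Setting these equal: 13p − 4 = −12p + 3 ⇒ 25p = 7 ⇒ p = 7/25, and the value is (13)·(7/25) − 4 = -9/25.
For the column player: with q = P(L), equating R1's and R2's payoffs gives 18q − 9 = −7q + 3 ⇒ q = 12/25.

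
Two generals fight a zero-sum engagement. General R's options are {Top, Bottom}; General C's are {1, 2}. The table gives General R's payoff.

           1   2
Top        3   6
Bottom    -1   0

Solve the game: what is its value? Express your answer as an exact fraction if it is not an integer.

3

Row minima: Top → 3, Bottom → -1; maximin = 3.
Column maxima: 1 → 3, 2 → 6; minimax = 3.
Since maximin = minimax = 3, there is a saddle point and the value is 3.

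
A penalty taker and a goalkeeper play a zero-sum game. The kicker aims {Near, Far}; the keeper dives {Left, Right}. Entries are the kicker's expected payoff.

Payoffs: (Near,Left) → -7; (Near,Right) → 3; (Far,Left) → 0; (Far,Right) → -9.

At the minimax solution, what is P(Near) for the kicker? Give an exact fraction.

9/19

Row minima: Near → -7, Far → -9; maximin = -7.
Column maxima: Left → 0, Right → 3; minimax = 0.
-7 ≠ 0, so there is no saddle point; optimal play is mixed.
Let the kicker play Near with probability p. Expected payoff against Left: (-7)p + 0(1−p) = −7p; against Right: 3p + (-9)(1−p) = 12p − 9.
Setting these equal: −7p = 12p − 9 ⇒ −19p = -9 ⇒ p = 9/19, and the value is (-7)·(9/19) = -63/19.
For the keeper: with q = P(Left), equating Near's and Far's payoffs gives −10q + 3 = 9q − 9 ⇒ q = 12/19.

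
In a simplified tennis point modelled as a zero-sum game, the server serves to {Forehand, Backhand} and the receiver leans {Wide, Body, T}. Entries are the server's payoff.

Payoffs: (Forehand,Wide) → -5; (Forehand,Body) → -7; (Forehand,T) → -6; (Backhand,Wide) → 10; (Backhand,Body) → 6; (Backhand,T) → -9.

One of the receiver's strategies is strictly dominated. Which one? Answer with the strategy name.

Body holds the server's payoff strictly below Wide in every row: -7 < -5, 6 < 10.
So Wide is strictly dominated for the receiver.

Wide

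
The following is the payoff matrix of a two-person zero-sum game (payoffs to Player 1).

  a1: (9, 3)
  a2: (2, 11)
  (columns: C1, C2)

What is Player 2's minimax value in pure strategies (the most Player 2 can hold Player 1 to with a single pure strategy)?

Column maxima: C1 → 9, C2 → 11.
The smallest of these is 9.

9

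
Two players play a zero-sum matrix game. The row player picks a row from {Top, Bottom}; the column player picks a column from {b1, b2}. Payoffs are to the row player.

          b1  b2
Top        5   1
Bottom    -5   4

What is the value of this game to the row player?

Row minima: Top → 1, Bottom → -5; maximin = 1.
Column maxima: b1 → 5, b2 → 4; minimax = 4.
1 ≠ 4, so there is no saddle point; optimal play is mixed.
Let the row player play Top with probability p. Expected payoff against b1: 5p + (-5)(1−p) = 10p − 5; against b2: 1p + 4(1−p) = −3p + 4.
Setting these equal: 10p − 5 = −3p + 4 ⇒ 13p = 9 ⇒ p = 9/13, and the value is (10)·(9/13) − 5 = 25/13.
For the column player: with q = P(b1), equating Top's and Bottom's payoffs gives 4q + 1 = −9q + 4 ⇒ q = 3/13.

25/13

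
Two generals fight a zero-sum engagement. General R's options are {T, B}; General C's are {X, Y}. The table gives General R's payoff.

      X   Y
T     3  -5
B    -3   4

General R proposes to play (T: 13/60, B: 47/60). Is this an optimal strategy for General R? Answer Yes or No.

No

Against X this mix gives (13/60)·3 + (47/60)·(-3) = -17/10.
Against Y this mix gives (13/60)·(-5) + (47/60)·4 = 41/20.
General C will play X, holding General R to -17/10. Shifting weight toward the row that does better against X would raise this floor (the equalizing mix achieves -1/5 against both X and Y), so the proposed strategy is not optimal.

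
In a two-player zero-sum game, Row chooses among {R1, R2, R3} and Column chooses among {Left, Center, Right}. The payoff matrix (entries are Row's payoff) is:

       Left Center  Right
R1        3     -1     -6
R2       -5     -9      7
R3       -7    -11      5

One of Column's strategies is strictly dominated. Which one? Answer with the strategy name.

Left

Center holds Row's payoff strictly below Left in every row: -1 < 3, -9 < -5, -11 < -7.
So Left is strictly dominated for Column.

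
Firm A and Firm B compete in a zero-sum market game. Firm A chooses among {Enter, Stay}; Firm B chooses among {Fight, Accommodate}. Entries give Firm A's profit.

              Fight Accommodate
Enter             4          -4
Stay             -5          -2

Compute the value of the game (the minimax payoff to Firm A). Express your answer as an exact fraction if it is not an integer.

-28/11

Row minima: Enter → -4, Stay → -5; maximin = -4.
Column maxima: Fight → 4, Accommodate → -2; minimax = -2.
-4 ≠ -2, so there is no saddle point; optimal play is mixed.
Let Firm A play Enter with probability p. Expected payoff against Fight: 4p + (-5)(1−p) = 9p − 5; against Accommodate: (-4)p + (-2)(1−p) = −2p − 2.
Setting these equal: 9p − 5 = −2p − 2 ⇒ 11p = 3 ⇒ p = 3/11, and the value is (9)·(3/11) − 5 = -28/11.
For Firm B: with q = P(Fight), equating Enter's and Stay's payoffs gives 8q − 4 = −3q − 2 ⇒ q = 2/11.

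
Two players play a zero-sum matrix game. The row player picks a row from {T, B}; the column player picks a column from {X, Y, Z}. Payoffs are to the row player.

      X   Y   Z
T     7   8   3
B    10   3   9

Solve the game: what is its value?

Row minima: T → 3, B → 3; maximin = 3.
Column maxima: X → 10, Y → 8, Z → 9; minimax = 8.
3 ≠ 8, so there is no saddle point; optimal play is mixed.
X is strictly dominated by Z (it gives the row player strictly more in every row), so the column player never plays it.
On the remaining 2×2 (T, B vs Y, Z):
Let the row player play T with probability p. Expected payoff against Y: 8p + 3(1−p) = 5p + 3; against Z: 3p + 9(1−p) = −6p + 9.
Setting these equal: 5p + 3 = −6p + 9 ⇒ 11p = 6 ⇒ p = 6/11, and the value is (5)·(6/11) + 3 = 63/11.
For the column player: with q = P(Y), equating T's and B's payoffs gives 5q + 3 = −6q + 9 ⇒ q = 6/11.

63/11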